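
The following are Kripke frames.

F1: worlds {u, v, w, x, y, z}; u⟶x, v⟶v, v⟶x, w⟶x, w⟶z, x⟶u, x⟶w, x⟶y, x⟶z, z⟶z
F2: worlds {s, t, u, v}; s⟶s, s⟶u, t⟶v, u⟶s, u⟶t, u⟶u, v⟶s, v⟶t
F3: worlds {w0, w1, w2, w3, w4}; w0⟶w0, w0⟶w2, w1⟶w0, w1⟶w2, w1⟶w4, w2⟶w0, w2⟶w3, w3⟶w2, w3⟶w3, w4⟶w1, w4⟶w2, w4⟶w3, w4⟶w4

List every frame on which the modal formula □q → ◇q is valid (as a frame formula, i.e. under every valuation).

The schema corresponds to seriality: ∀x ∃y Rxy.
F1: fails — world y has no successor.
F2: holds.
F3: holds.
Valid on: F2, F3.

F2, F3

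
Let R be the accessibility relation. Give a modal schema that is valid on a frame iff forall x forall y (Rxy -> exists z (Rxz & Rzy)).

□□p → □p

This is density; the standard corresponding axiom is C4: □□p → □p.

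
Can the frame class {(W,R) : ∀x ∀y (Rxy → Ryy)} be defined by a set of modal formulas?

Yes: it is shift-reflexivity, defined by the T□ schema □(□p → p).
Suppose □(□p→p) is valid. Take Rxy and set V(p)={w : Ryw}. Then at y, □p holds; since □(□p→p) at x, □p→p at y, so p at y, i.e. Ryy.

Yes — defined by □(□p → p)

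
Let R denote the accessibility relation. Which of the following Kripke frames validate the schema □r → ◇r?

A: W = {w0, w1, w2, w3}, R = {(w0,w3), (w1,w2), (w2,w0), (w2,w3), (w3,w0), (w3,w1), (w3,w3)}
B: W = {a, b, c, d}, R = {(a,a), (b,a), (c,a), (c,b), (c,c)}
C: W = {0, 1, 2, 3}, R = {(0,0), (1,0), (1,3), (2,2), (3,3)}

This is the axiom for seriality; its first-order frame correspondent is ∀x ∃y Rxy.
A: holds.
B: fails — world d has no successor.
C: holds.
Valid on: A, C.

A, C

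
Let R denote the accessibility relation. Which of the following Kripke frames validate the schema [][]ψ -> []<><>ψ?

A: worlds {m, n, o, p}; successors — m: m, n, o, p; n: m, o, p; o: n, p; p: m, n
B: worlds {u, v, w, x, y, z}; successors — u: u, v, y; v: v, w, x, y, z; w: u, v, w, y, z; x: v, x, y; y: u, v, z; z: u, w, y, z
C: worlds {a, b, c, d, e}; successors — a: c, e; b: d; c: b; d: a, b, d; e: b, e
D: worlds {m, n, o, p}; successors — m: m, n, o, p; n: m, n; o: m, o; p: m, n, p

A, B, D

This is the axiom for a generalized confluence (Geach) condition; its first-order frame correspondent is forall x forall z (xRz -> exists w (x R^2 w & z R^2 w)).
A: condition met.
B: condition met.
C: fails — aRc but no w with aR²w and cR²w.
D: condition met.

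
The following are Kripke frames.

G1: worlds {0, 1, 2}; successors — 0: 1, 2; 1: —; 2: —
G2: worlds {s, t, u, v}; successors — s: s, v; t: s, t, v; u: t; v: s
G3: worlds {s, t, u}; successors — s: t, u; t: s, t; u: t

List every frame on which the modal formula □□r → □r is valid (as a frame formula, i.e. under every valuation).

G2

This is the axiom for density; its first-order frame correspondent is ∀x ∀y (Rxy → ∃z (Rxz ∧ Rzy)).
G1: fails — R01 but no z with R0z and Rz1.
G2: condition met.
G3: fails — Rsu but no z with Rsz and Rzu.
Valid on: G2.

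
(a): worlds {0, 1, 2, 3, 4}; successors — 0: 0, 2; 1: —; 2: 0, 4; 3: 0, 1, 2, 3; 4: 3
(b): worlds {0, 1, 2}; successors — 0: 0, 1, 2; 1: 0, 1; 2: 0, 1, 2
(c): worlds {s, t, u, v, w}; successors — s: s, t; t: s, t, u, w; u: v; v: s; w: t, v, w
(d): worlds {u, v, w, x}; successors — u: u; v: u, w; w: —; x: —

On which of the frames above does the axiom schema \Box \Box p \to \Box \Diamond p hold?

This is the axiom for a generalized confluence (Geach) condition; its first-order frame correspondent is \forall x \forall z (xRz \to \exists w (x R^2 w \wedge zRw)).
(a): fails — 3R1 but no w with 3R²w and 1Rw.
(b): ✓.
(c): ✓.
(d): fails — vRw but no t with vR²t and wRt.
Valid on: (b), (c).

(b), (c)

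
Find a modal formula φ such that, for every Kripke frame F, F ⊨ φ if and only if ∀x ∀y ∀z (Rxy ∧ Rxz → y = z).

A defining formula is ◇q → □q (the CD axiom).
Suppose ◇q→□q is valid. Take Rxy, Rxz and set V(q)={y}. Then ◇q at x, so □q at x, so q at z, i.e. z=y.

◇q → □q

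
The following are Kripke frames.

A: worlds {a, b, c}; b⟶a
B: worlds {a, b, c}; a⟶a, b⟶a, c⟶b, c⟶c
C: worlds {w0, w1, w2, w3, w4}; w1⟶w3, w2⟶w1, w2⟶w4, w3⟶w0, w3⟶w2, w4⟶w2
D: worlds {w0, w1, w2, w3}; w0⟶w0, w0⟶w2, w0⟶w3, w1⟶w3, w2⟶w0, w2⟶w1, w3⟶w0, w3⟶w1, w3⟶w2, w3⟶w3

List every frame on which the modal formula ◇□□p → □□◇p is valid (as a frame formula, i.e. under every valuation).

This is the axiom for a generalized confluence (Geach) condition; its first-order frame correspondent is ∀x ∀y ∀z ((xRy ∧ xR²z) → ∃w (yR²w ∧ zRw)).
A: holds.
B: fails — cRb, cR²c but no w with bR²w and cRw.
C: fails — w1Rw3, w1R²w0 but no w with w3R²w and w0Rw.
D: holds.

A, D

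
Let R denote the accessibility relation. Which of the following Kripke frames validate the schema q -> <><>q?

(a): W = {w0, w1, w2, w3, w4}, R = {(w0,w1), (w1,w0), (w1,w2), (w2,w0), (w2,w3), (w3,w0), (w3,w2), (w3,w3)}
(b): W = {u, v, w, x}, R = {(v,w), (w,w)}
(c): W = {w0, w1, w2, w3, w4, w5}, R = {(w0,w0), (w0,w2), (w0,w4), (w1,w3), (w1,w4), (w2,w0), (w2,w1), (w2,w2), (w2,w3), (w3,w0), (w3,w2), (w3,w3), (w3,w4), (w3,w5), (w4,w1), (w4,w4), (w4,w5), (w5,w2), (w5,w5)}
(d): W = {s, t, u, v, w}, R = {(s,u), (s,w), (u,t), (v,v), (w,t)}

This is the axiom for a generalized confluence (Geach) condition; its first-order frame correspondent is forall x exists w (x = w & x R^2 w).
(a): fails — at w4 but no w with w4=w and w4R²w.
(b): fails — at u but no t with u=t and uR²t.
(c): condition met.
(d): fails — at s but no w* with s=w* and sR²w*.
Valid on: (c).

(c)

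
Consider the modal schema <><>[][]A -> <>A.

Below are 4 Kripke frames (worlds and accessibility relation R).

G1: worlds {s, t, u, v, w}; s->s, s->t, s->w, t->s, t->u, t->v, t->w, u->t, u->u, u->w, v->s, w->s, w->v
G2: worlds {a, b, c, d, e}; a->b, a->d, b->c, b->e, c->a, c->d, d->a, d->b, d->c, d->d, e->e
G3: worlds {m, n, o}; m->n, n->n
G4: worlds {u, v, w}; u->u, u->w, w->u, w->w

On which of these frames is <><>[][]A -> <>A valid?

G1, G3, G4

The schema corresponds to a generalized confluence (Geach) condition: forall x forall y (x R^2 y -> exists w (y R^2 w & xRw)).
G1: ✓.
G2: fails — aR²e but no w with eR²w and aRw.
G3: ✓.
G4: ✓.
Valid on: G1, G3, G4.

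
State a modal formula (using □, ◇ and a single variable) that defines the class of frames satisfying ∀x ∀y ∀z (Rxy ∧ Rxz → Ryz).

The condition is the Euclidean property. The 5 schema ◇r → □◇r defines it.
Suppose ◇r→□◇r is valid. Take Rxy, Rxz and set V(r)={y}. Then ◇r at x, so □◇r at x, so ◇r at z, so some w with Rzw has r; w=y, i.e. Rzy. By symmetry of the argument, Ryz.

◇r → □◇r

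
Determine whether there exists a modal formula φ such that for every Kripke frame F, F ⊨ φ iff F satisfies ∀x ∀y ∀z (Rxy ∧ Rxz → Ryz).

Definable; ◇q → □◇q defines it

The condition is the Euclidean property. A defining modal formula is ◇q → □◇q.
Suppose ◇q→□◇q is valid. Take Rxy, Rxz and set V(q)={y}. Then ◇q at x, so □◇q at x, so ◇q at z, so some w with Rzw has q; w=y, i.e. Rzy. By symmetry of the argument, Ryz.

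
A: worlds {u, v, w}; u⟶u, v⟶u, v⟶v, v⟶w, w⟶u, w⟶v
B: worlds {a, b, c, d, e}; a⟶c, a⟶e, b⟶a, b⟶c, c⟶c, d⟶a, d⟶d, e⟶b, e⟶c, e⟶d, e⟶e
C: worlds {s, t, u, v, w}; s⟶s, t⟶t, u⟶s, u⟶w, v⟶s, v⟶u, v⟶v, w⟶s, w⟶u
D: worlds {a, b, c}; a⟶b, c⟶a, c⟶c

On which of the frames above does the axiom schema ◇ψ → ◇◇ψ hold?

Frame correspondent (Sahlqvist): ∀x ∀y (xRy → ∃w (y = w ∧ xR²w)) — i.e. a generalized confluence (Geach) condition.
A: holds.
B: fails — bRa but no w with a=w and bR²w.
C: fails — uRw but no w* with w=w* and uR²w*.
D: fails — aRb but no w with b=w and aR²w.
Valid on: A.

A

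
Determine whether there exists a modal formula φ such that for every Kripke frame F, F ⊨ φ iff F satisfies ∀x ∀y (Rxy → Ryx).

This is a Sahlqvist condition; the B axiom p → □◇p defines it.

Yes, by p → □◇p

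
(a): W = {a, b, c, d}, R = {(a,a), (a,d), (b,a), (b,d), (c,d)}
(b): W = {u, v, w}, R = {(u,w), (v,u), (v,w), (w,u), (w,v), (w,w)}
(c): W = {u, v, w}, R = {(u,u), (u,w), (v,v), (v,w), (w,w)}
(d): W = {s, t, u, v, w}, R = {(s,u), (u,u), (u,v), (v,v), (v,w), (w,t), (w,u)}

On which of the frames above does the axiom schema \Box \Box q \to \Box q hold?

This is the axiom for density; its first-order frame correspondent is \forall x \forall y (Rxy \to \exists z (Rxz \wedge Rzy)).
(a): fails — Rcd but no z with Rcz and Rzd.
(b): holds.
(c): holds.
(d): fails — Rwt but no z with Rwz and Rzt.
Valid on: (b), (c).

(b), (c)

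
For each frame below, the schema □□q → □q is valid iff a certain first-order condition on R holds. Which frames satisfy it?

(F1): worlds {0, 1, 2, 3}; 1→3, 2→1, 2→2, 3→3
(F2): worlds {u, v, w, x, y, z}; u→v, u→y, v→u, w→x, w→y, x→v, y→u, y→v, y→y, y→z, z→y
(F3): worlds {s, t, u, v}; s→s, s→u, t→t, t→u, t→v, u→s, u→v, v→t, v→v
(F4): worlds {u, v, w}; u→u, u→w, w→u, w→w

This is the axiom for density; its first-order frame correspondent is ∀x ∀y (Rxy → ∃z (Rxz ∧ Rzy)).
(F1): holds.
(F2): fails — Rwx but no t with Rwt and Rtx.
(F3): holds.
(F4): holds.

(F1), (F3), (F4)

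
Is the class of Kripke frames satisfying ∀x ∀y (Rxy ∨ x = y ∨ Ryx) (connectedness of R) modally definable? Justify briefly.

No — not modally definable

Modal frame validity is preserved under disjoint unions.
Take 3 disjoint single-world reflexive frames: each is trivially connected, but their disjoint union has 3 worlds with no edge between distinct components, so it is not connected.
Hence connectedness of R is not modally definable.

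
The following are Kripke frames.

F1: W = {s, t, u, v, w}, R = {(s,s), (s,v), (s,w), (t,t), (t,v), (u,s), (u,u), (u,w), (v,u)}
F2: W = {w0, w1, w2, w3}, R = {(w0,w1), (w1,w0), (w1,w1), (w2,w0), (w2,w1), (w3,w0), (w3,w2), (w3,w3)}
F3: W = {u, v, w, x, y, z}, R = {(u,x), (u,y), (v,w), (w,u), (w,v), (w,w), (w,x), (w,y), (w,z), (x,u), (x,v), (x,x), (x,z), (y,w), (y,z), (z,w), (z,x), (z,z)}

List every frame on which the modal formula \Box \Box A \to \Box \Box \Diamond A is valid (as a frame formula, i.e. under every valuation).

F2, F3

This is the axiom for a generalized confluence (Geach) condition; its first-order frame correspondent is \forall x \forall z (x R^2 z \to \exists w (x R^2 w \wedge zRw)).
F1: fails — sR²w but no w* with sR²w* and wRw*.
F2: condition met.
F3: condition met.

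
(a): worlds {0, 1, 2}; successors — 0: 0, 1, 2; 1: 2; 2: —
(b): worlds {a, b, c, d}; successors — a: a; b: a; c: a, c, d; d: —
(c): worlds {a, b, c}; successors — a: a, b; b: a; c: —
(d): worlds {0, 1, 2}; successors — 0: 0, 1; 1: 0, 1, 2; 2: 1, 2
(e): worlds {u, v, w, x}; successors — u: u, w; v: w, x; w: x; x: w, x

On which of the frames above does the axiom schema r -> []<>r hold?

(c), (d)

This is the axiom for symmetry; its first-order frame correspondent is forall x forall y (Rxy -> Ryx).
(a): fails — R01 but not R10.
(b): fails — Rcd but not Rdc.
(c): satisfies the condition.
(d): satisfies the condition.
(e): fails — Ruw but not Rwu.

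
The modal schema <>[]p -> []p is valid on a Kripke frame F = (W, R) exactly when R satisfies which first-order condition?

the Euclidean property: forall x forall y forall z (Rxy & Rxz -> Ryz)

This is a form of the 5 axiom.
It corresponds to the Euclidean property: forall x forall y forall z (Rxy & Rxz -> Ryz).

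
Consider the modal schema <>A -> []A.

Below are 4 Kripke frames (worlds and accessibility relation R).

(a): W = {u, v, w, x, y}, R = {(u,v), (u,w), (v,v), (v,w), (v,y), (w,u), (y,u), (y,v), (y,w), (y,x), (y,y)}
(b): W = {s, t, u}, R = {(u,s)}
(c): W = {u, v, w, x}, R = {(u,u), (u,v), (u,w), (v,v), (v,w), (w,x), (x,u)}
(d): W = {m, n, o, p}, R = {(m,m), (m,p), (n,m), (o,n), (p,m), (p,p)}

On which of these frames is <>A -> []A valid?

The schema corresponds to partial functionality: forall x forall y forall z (Rxy & Rxz -> y = z).
(a): fails — u sees both v and w.
(b): satisfies the condition.
(c): fails — u sees both u and v.
(d): fails — m sees both m and p.
Valid on: (b).

(b)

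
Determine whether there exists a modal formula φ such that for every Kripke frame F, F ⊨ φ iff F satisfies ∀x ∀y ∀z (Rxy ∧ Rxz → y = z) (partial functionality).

Definable; ◇p → □p defines it

Yes: it is partial functionality, defined by the CD schema ◇p → □p.
Suppose ◇p→□p is valid. Take Rxy, Rxz and set V(p)={y}. Then ◇p at x, so □p at x, so p at z, i.e. z=y.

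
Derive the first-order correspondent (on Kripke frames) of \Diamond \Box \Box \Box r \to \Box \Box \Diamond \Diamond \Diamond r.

\forall x \forall y \forall z ((xRy \wedge x R^2 z) \to \exists w (y R^3 w \wedge z R^3 w))

This is a Sahlqvist (Geach-type) schema ◇^1□^3r → □^2◇^3r.
Minimal-valuation argument: fix x; take any y with xR^1y and any z with xR^2z. Set V(r) to the set of worlds R-reachable from y in exactly 3 steps. Then □^3r holds at y, so the antecedent holds at x; validity forces ◇^3r at z, giving a w with zR^3w and yR^3w.
First-order correspondent: \forall x \forall y \forall z ((xRy \wedge x R^2 z) \to \exists w (y R^3 w \wedge z R^3 w)).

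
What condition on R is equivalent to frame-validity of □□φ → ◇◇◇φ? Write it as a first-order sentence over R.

∀x ∃w (xR²w ∧ xR³w)

This is a Sahlqvist (Geach-type) schema ◇^0□^2φ → □^0◇^3φ.
First-order correspondent: ∀x ∃w (xR²w ∧ xR³w).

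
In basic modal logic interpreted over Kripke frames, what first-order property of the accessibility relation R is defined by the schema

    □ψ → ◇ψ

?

Suppose □ψ→◇ψ is valid. At any x set V(ψ)=W. Then □ψ at x, so ◇ψ at x, so x has a successor.

Seriality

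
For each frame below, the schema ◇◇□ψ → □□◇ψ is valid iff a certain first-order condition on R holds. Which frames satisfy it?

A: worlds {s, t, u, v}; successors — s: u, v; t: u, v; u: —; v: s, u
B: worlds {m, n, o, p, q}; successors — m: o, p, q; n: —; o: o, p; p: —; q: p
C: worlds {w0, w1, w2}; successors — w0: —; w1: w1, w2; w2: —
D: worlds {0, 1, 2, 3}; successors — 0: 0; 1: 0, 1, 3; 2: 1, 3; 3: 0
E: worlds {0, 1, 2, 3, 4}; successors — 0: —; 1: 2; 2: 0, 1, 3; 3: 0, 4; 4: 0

The schema corresponds to a generalized confluence (Geach) condition: ∀x ∀y ∀z ((xR²y ∧ xR²z) → ∃w (yRw ∧ zRw)).
A: fails — sR²s, sR²u but no w with sRw and uRw.
B: fails — mR²o, mR²p but no w with oRw and pRw.
C: fails — w1R²w1, w1R²w2 but no w with w1Rw and w2Rw.
D: holds.
E: fails — 1R²0, 1R²0 but no w with 0Rw and 0Rw.

D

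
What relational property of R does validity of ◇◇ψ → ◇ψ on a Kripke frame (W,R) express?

transitivity: ∀x ∀y ∀z (Rxy ∧ Ryz → Rxz)

Replacing ψ by ¬ψ and contraposing gives the equivalent schema □ψ → □□ψ.
Suppose □ψ→□□ψ is valid. Take Rxy, Ryz and set V(ψ)={w : Rxw}. Then □ψ at x, so □□ψ at x, so □ψ at y, so ψ at z, i.e. Rxz.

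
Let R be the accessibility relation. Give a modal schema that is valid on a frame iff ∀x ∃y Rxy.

□q → ◇q

A defining formula is □q → ◇q (the D axiom).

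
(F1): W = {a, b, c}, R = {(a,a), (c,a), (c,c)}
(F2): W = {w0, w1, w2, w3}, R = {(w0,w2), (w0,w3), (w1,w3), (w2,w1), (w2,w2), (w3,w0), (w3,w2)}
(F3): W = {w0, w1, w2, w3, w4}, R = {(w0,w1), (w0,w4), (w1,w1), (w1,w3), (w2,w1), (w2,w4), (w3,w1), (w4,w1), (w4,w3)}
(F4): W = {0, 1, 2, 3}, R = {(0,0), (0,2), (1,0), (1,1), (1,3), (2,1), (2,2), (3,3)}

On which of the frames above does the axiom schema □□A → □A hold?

This is the axiom for density; its first-order frame correspondent is ∀x ∀y (Rxy → ∃z (Rxz ∧ Rzy)).
(F1): condition met.
(F2): fails — Rw1w3 but no z with Rw1z and Rzw3.
(F3): fails — Rw0w4 but no z with Rw0z and Rzw4.
(F4): condition met.
Valid on: (F1), (F4).

(F1), (F4)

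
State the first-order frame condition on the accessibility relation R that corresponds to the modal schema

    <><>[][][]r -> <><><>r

This is a Sahlqvist (Geach-type) schema ◇^2□^3r → □^0◇^3r.
Minimal-valuation argument: fix x; take any y with xR^2y and any z with xR^0z. Set V(r) to the set of worlds R-reachable from y in exactly 3 steps. Then □^3r holds at y, so the antecedent holds at x; validity forces ◇^3r at z, giving a w with zR^3w and yR^3w.
First-order correspondent: forall x forall y (x R^2 y -> exists w (y R^3 w & x R^3 w)).

forall x forall y (x R^2 y -> exists w (y R^3 w & x R^3 w))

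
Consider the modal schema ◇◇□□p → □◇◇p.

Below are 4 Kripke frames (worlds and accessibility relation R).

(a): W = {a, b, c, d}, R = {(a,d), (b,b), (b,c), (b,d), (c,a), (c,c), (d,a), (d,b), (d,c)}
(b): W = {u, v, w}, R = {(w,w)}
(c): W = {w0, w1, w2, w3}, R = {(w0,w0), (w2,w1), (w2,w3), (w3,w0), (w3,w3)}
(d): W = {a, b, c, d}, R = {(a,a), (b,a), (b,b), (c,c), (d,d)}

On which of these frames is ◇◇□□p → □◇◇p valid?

The schema corresponds to a generalized confluence (Geach) condition: ∀x ∀y ∀z ((xR²y ∧ xRz) → ∃w (yR²w ∧ zR²w)).
(a): holds.
(b): holds.
(c): fails — w2R²w0, w2Rw1 but no w with w0R²w and w1R²w.
(d): holds.
Valid on: (a), (b), (d).

(a), (b), (d)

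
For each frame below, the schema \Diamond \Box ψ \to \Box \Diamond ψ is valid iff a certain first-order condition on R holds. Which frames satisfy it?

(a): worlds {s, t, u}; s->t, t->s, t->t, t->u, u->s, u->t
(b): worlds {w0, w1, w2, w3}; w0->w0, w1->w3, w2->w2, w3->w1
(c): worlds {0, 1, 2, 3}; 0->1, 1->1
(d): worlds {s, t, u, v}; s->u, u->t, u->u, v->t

(a), (b), (c)

This is the axiom for convergence; its first-order frame correspondent is \forall x \forall y \forall z (Rxy \wedge Rxz \to \exists w (Ryw \wedge Rzw)).
(a): condition met.
(b): condition met.
(c): condition met.
(d): fails — Rut and Rut but t and t have no common successor.
Valid on: (a), (b), (c).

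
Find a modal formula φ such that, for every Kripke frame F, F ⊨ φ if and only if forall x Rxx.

The condition is reflexivity. The T schema □q → q defines it.
Suppose □q→q is valid. At any x set V(q)={w : Rxw}. Then □q holds at x, so q holds at x, i.e. Rxx.

□q → q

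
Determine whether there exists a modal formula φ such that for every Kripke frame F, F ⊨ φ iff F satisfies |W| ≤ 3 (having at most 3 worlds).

Modal frame validity is preserved under disjoint unions.
Any modal formula valid on each of 4 disjoint one-world frames is valid on their disjoint union (validity is preserved under disjoint unions). Each one-world frame has |W|=1≤3, but the union has |W|=4.
So the class is not modally definable.

No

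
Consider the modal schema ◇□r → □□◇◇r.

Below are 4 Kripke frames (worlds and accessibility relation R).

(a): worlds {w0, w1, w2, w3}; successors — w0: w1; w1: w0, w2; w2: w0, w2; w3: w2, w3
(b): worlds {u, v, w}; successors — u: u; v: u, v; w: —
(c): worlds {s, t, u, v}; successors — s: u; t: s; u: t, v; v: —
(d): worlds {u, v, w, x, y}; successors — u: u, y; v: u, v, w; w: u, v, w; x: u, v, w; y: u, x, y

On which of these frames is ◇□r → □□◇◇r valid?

(b), (d)

Frame correspondent (Sahlqvist): ∀x ∀y ∀z ((xRy ∧ xR²z) → ∃w (yRw ∧ zR²w)) — i.e. a generalized confluence (Geach) condition.
(a): fails — w1Rw0, w1R²w0 but no w with w0Rw and w0R²w.
(b): holds.
(c): fails — sRu, sR²t but no w with uRw and tR²w.
(d): holds.
Valid on: (b), (d).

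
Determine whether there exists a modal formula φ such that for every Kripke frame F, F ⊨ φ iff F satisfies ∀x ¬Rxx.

Modal frame validity is preserved under surjective bounded morphisms.
The 2-cycle (worlds s,t with s→t→s) is irreflexive, and the map sending every world to a single reflexive point • is a surjective bounded morphism (forth: every edge maps to (•,•); back: every world has a successor). So any modal formula valid on the 2-cycle is also valid on the reflexive point, which is not irreflexive.
So no modal formula (or set of formulas) defines exactly the irreflexive frames.

No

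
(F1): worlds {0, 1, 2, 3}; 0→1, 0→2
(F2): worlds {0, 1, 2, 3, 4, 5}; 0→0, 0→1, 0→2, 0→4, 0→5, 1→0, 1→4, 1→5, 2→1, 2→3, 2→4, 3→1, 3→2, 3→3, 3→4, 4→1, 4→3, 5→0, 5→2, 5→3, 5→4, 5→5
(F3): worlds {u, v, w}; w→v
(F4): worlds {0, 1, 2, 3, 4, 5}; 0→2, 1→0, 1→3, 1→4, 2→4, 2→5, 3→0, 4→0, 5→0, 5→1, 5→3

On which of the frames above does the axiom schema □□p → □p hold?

(F2)

The schema corresponds to density: ∀x ∀y (Rxy → ∃z (Rxz ∧ Rzy)).
(F1): fails — R01 but no z with R0z and Rz1.
(F2): ✓.
(F3): fails — Rwv but no z with Rwz and Rzv.
(F4): fails — R02 but no z with R0z and Rz2.
Valid on: (F2).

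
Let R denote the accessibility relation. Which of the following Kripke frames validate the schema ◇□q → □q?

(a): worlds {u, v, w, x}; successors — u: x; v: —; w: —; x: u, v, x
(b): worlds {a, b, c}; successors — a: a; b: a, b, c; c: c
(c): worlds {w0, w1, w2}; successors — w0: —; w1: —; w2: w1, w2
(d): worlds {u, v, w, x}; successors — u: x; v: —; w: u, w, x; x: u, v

none

The schema corresponds to a generalized confluence (Geach) condition: ∀x ∀y ∀z ((xRy ∧ xRz) → ∃w (yRw ∧ z = w)).
(a): fails — xRu, xRu but no t with uRt and u=t.
(b): fails — bRa, bRb but no w with aRw and b=w.
(c): fails — w2Rw1, w2Rw1 but no w with w1Rw and w1=w.
(d): fails — uRx, uRx but no t with xRt and x=t.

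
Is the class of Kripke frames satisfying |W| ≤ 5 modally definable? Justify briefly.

No — not modally definable

If a class were modally definable it would be closed under disjoint unions (Goldblatt–Thomason).
Any modal formula valid on each of 6 disjoint one-world frames is valid on their disjoint union (validity is preserved under disjoint unions). Each one-world frame has |W|=1≤5, but the union has |W|=6.
Hence having at most 5 worlds is not modally definable.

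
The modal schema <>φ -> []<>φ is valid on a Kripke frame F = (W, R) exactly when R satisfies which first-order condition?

the Euclidean property

Suppose ◇φ→□◇φ is valid. Take Rxy, Rxz and set V(φ)={y}. Then ◇φ at x, so □◇φ at x, so ◇φ at z, so some w with Rzw has φ; w=y, i.e. Rzy. By symmetry of the argument, Ryz.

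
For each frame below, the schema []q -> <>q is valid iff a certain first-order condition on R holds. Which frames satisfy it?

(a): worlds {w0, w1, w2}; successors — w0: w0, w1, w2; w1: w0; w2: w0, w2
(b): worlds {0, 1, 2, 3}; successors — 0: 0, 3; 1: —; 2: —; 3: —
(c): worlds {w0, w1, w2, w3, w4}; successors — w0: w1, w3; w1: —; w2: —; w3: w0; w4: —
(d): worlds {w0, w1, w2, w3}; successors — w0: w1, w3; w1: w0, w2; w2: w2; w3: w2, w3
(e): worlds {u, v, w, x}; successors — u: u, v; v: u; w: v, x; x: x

(a), (d), (e)

Frame correspondent (Sahlqvist): forall x exists y Rxy — i.e. seriality.
(a): condition met.
(b): fails — world 1 has no successor.
(c): fails — world w1 has no successor.
(d): condition met.
(e): condition met.
Valid on: (a), (d), (e).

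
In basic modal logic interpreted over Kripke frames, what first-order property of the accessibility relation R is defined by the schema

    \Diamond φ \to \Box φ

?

Suppose ◇φ→□φ is valid. Take Rxy, Rxz and set V(φ)={y}. Then ◇φ at x, so □φ at x, so φ at z, i.e. z=y.
Conversely, any frame satisfying \forall x \forall y \forall z (Rxy \wedge Rxz \to y = z) validates the schema.
Frame condition: \forall x \forall y \forall z (Rxy \wedge Rxz \to y = z).

Partial functionality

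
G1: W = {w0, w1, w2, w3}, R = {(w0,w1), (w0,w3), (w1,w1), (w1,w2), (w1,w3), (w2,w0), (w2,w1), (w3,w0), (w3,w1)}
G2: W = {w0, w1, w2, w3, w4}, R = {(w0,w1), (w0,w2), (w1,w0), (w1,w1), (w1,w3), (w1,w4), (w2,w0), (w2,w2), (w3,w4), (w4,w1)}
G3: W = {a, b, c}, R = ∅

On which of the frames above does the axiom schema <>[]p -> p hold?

This is the axiom for symmetry; its first-order frame correspondent is forall x forall y (Rxy -> Ryx).
G1: fails — Rw0w1 but not Rw1w0.
G2: fails — Rw1w3 but not Rw3w1.
G3: satisfies the condition.

G3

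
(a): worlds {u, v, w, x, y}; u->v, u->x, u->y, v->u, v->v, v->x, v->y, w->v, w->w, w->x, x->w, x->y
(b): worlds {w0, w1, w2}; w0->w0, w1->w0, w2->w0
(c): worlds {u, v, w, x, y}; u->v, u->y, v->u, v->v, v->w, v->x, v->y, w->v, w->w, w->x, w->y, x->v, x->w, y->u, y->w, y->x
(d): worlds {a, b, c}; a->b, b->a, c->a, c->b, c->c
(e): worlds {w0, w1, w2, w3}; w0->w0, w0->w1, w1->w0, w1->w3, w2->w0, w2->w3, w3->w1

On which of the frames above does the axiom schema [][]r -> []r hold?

(b)

Frame correspondent (Sahlqvist): forall x forall y (Rxy -> exists z (Rxz & Rzy)) — i.e. density.
(a): fails — Rxy but no z with Rxz and Rzy.
(b): holds.
(c): fails — Ryu but no z with Ryz and Rzu.
(d): fails — Rab but no z with Raz and Rzb.
(e): fails — Rw3w1 but no z with Rw3z and Rzw1.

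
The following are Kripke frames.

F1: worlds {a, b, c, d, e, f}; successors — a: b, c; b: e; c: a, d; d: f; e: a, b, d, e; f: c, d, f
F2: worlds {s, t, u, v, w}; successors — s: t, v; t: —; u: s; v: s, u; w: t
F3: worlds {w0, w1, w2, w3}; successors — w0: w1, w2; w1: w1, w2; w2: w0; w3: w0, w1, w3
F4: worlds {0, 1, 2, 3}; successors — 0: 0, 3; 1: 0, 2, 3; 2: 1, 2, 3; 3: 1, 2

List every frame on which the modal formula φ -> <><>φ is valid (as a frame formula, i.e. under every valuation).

This is the axiom for a generalized confluence (Geach) condition; its first-order frame correspondent is forall x exists w (x = w & x R^2 w).
F1: satisfies the condition.
F2: fails — at t but no w* with t=w* and tR²w*.
F3: satisfies the condition.
F4: satisfies the condition.
Valid on: F1, F3, F4.

F1, F3, F4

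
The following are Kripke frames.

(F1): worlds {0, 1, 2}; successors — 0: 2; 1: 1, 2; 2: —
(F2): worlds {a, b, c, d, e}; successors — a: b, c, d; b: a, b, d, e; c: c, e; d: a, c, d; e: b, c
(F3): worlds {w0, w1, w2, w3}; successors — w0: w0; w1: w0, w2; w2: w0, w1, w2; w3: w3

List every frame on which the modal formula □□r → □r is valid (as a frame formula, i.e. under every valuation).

(F2), (F3)

This is the axiom for density; its first-order frame correspondent is ∀x ∀y (Rxy → ∃z (Rxz ∧ Rzy)).
(F1): fails — R02 but no z with R0z and Rz2.
(F2): ✓.
(F3): ✓.
Valid on: (F2), (F3).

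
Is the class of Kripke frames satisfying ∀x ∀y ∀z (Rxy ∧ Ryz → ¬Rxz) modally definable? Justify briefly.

Not definable by any modal formula

Modal frame validity is preserved under surjective bounded morphisms.
The 5-cycle (worlds s,t,u,v,w with s→t→u→v→w→s) is intransitive. Mapping every world to a single reflexive point • is a surjective bounded morphism; the reflexive point is not intransitive (R••∧R•• but R••).
Hence intransitivity is not modally definable.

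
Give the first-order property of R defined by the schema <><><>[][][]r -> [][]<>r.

forall x forall y forall z ((x R^3 y & x R^2 z) -> exists w (y R^3 w & zRw))

This is a Sahlqvist (Geach-type) schema ◇^3□^3r → □^2◇^1r.
First-order correspondent: forall x forall y forall z ((x R^3 y & x R^2 z) -> exists w (y R^3 w & zRw)).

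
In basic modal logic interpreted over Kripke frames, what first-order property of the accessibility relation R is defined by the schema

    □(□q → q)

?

This schema is the T□ axiom.
Its frame correspondent is shift-reflexivity — ∀x ∀y (Rxy → Ryy).

shift-reflexivity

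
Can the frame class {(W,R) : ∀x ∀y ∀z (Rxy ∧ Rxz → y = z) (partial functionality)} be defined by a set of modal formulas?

This is a Sahlqvist condition; the CD axiom ◇q → □q defines it.
Suppose ◇q→□q is valid. Take Rxy, Rxz and set V(q)={y}. Then ◇q at x, so □q at x, so q at z, i.e. z=y.

Definable; ◇q → □q defines it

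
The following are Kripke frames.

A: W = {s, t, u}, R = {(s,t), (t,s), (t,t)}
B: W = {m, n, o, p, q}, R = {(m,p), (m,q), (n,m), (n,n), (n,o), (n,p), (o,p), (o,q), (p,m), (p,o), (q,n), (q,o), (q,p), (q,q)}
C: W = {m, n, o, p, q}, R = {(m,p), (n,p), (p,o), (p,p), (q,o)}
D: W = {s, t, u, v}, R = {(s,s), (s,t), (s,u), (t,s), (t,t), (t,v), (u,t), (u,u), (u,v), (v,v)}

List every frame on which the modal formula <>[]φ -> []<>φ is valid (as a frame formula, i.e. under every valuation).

A

This is the axiom for convergence; its first-order frame correspondent is forall x forall y forall z (Rxy & Rxz -> exists w (Ryw & Rzw)).
A: condition met.
B: fails — Rno and Rnp but o and p have no common successor.
C: fails — Rpo and Rpo but o and o have no common successor.
D: fails — Rtv and Rts but v and s have no common successor.
Valid on: A.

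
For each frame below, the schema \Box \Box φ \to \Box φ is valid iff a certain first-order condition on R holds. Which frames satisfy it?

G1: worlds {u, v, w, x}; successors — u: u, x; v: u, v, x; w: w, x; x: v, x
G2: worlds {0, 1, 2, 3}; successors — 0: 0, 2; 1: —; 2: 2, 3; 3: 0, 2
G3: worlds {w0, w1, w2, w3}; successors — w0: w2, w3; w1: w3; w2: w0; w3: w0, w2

Frame correspondent (Sahlqvist): \forall x \forall y (Rxy \to \exists z (Rxz \wedge Rzy)) — i.e. density.
G1: ✓.
G2: ✓.
G3: fails — Rw1w3 but no z with Rw1z and Rzw3.
Valid on: G1, G2.

G1, G2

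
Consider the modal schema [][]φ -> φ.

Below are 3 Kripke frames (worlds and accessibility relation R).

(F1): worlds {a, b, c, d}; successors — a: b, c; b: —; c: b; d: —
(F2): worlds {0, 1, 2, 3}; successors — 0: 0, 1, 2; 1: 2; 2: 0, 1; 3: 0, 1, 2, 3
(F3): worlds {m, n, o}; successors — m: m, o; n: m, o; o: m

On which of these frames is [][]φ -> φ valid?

(F2)

This is the axiom for a generalized confluence (Geach) condition; its first-order frame correspondent is forall x exists w (x R^2 w & x = w).
(F1): fails — at a but no w with aR²w and a=w.
(F2): holds.
(F3): fails — at n but no w with nR²w and n=w.
Valid on: (F2).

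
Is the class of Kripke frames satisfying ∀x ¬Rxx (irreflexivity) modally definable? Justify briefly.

Any modally definable frame class is closed under surjective bounded morphisms.
The 4-cycle (worlds s,t,u,v with s→t→u→v→s) is irreflexive, and the map sending every world to a single reflexive point • is a surjective bounded morphism (forth: every edge maps to (•,•); back: every world has a successor). So any modal formula valid on the 4-cycle is also valid on the reflexive point, which is not irreflexive.
So no modal formula (or set of formulas) defines exactly the irreflexive frames.

Not definable by any modal formula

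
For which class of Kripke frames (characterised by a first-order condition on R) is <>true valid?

◇⊤ holds at w iff w has a successor, so frame-validity of ◇⊤ is exactly seriality. Equivalently via □A → ◇A:
Suppose □A→◇A is valid. At any x set V(A)=W. Then □A at x, so ◇A at x, so x has a successor.
The converse is a direct semantic check.
So the correspondent is seriality.

seriality: forall x exists y Rxy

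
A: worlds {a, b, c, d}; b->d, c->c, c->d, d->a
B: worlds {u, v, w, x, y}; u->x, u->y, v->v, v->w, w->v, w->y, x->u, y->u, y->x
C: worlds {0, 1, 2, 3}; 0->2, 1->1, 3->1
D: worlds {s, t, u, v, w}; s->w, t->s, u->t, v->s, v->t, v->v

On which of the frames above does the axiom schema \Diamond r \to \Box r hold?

This is the axiom for partial functionality; its first-order frame correspondent is \forall x \forall y \forall z (Rxy \wedge Rxz \to y = z).
A: fails — c sees both c and d.
B: fails — u sees both x and y.
C: holds.
D: fails — v sees both s and t.
Valid on: C.

C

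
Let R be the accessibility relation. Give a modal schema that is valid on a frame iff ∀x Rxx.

□s → s

This is reflexivity; the standard corresponding axiom is T: □s → s.
Suppose □s→s is valid. At any x set V(s)={w : Rxw}. Then □s holds at x, so s holds at x, i.e. Rxx.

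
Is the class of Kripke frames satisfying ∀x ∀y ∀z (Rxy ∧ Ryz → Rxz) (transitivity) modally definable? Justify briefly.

Definable; □q → □□q defines it

This is a Sahlqvist condition; the 4 axiom □q → □□q defines it.
Suppose □q→□□q is valid. Take Rxy, Ryz and set V(q)={w : Rxw}. Then □q at x, so □□q at x, so □q at y, so q at z, i.e. Rxz.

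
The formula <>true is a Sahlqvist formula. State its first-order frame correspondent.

Seriality

This is a form of the D axiom.
It corresponds to seriality: forall x exists y Rxy.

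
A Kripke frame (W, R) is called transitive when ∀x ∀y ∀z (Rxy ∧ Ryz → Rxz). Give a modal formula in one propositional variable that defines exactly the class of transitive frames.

A defining formula is □s → □□s (the 4 axiom).

□s → □□s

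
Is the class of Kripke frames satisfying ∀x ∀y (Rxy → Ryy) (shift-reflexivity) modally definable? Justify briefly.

Yes, by □(□p → p)

Yes: it is shift-reflexivity, defined by the T□ schema □(□p → p).
Suppose □(□p→p) is valid. Take Rxy and set V(p)={w : Ryw}. Then at y, □p holds; since □(□p→p) at x, □p→p at y, so p at y, i.e. Ryy.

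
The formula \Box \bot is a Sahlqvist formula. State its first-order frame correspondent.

emptiness of R: \forall x \forall y \neg Rxy

□⊥ is valid iff no world has any successor (otherwise □⊥ fails at any world with one).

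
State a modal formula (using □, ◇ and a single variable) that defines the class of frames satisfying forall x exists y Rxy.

A defining formula is □q → ◇q (the D axiom).
Suppose □q→◇q is valid. At any x set V(q)=W. Then □q at x, so ◇q at x, so x has a successor.

□q → ◇q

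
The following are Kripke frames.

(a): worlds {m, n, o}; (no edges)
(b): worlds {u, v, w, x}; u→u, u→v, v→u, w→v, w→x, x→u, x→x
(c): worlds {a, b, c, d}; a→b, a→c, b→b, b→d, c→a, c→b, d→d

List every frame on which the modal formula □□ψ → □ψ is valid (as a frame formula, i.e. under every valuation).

(a)

This is the axiom for density; its first-order frame correspondent is ∀x ∀y (Rxy → ∃z (Rxz ∧ Rzy)).
(a): ✓.
(b): fails — Rwv but no z with Rwz and Rzv.
(c): fails — Rac but no z with Raz and Rzc.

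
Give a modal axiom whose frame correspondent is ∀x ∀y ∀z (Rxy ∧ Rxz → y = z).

◇p → □p

This is partial functionality; the standard corresponding axiom is CD: ◇p → □p.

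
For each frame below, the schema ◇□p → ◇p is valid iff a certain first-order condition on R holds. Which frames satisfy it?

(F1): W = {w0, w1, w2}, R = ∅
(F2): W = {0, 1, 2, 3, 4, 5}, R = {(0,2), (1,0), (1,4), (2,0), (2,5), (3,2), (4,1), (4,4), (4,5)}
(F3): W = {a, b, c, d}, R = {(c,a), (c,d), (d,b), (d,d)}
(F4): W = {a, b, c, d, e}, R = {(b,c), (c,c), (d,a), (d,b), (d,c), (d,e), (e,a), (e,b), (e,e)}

This is the axiom for a generalized confluence (Geach) condition; its first-order frame correspondent is ∀x ∀y (xRy → ∃w (yRw ∧ xRw)).
(F1): ✓.
(F2): fails — 0R2 but no w with 2Rw and 0Rw.
(F3): fails — cRa but no w with aRw and cRw.
(F4): fails — dRa but no w with aRw and dRw.
Valid on: (F1).

(F1)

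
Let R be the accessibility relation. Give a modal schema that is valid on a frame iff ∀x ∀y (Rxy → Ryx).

This is symmetry; the standard corresponding axiom is B: q → □◇q.
Suppose q→□◇q is valid. Take Rxy and set V(q)={x}. Then q at x, so □◇q at x, so ◇q at y, so some z with Ryz has q; z=x, i.e. Ryx.

q → □◇q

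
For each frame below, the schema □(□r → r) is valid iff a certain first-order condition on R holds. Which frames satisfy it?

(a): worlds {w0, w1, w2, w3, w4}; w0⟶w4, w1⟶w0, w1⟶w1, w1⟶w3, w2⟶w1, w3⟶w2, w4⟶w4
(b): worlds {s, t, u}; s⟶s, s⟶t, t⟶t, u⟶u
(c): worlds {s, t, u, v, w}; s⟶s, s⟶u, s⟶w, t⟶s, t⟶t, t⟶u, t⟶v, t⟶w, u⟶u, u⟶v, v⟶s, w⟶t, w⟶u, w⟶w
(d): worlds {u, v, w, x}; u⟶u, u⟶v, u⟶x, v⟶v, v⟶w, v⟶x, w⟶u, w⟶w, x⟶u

(b)

The schema corresponds to shift-reflexivity: ∀x ∀y (Rxy → Ryy).
(a): fails — Rw1w0 but not Rw0w0.
(b): ✓.
(c): fails — Ruv but not Rvv.
(d): fails — Rvx but not Rxx.
Valid on: (b).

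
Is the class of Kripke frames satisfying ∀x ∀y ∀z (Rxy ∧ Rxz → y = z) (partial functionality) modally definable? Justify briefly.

The condition is partial functionality. A defining modal formula is ◇q → □q.
Suppose ◇q→□q is valid. Take Rxy, Rxz and set V(q)={y}. Then ◇q at x, so □q at x, so q at z, i.e. z=y.

Yes, by ◇q → □q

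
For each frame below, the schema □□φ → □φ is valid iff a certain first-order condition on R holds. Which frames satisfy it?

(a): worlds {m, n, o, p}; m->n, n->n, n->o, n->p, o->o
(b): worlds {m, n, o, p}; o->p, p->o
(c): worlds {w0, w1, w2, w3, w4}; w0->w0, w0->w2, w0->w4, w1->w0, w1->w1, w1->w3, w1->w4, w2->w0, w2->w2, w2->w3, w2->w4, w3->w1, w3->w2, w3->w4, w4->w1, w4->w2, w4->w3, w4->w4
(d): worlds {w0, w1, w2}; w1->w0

This is the axiom for density; its first-order frame correspondent is ∀x ∀y (Rxy → ∃z (Rxz ∧ Rzy)).
(a): ✓.
(b): fails — Rop but no z with Roz and Rzp.
(c): ✓.
(d): fails — Rw1w0 but no z with Rw1z and Rzw0.
Valid on: (a), (c).

(a), (c)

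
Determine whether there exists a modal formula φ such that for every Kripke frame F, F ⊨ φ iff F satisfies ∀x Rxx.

This is a Sahlqvist condition; the T axiom □r → r defines it.

Definable; □r → r defines it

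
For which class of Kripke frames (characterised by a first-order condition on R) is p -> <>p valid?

reflexivity

This schema is equivalent to the T axiom □p → p.
Its frame correspondent is reflexivity — forall x Rxx.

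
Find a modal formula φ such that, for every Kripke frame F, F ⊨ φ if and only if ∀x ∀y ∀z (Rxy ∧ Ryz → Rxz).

□p → □□p

This is transitivity; the standard corresponding axiom is 4: □p → □□p.
Suppose □p→□□p is valid. Take Rxy, Ryz and set V(p)={w : Rxw}. Then □p at x, so □□p at x, so □p at y, so p at z, i.e. Rxz.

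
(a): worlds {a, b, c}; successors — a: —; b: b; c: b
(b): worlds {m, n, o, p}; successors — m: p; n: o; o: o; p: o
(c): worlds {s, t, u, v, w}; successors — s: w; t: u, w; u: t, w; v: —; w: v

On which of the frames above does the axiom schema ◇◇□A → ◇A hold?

The schema corresponds to a generalized confluence (Geach) condition: ∀x ∀y (xR²y → ∃w (yRw ∧ xRw)).
(a): ✓.
(b): fails — mR²o but no w with oRw and mRw.
(c): fails — sR²v but no w* with vRw* and sRw*.

(a)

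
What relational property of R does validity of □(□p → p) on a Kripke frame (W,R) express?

This schema is the T□ axiom.
It corresponds to shift-reflexivity: ∀x ∀y (Rxy → Ryy).

Shift-reflexivity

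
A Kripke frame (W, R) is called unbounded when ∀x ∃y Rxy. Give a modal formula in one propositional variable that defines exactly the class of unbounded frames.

□p → ◇p

This is seriality; the standard corresponding axiom is D: □p → ◇p.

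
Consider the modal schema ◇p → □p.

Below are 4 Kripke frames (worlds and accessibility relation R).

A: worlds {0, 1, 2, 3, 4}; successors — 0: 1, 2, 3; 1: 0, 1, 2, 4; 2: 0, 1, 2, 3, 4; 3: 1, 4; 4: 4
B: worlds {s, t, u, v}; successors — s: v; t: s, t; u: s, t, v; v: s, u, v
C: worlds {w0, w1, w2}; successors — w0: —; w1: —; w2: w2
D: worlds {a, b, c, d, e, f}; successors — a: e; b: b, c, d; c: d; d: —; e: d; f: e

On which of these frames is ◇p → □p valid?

C

Frame correspondent (Sahlqvist): ∀x ∀y ∀z (Rxy ∧ Rxz → y = z) — i.e. partial functionality.
A: fails — 0 sees both 1 and 2.
B: fails — t sees both s and t.
C: holds.
D: fails — b sees both b and c.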